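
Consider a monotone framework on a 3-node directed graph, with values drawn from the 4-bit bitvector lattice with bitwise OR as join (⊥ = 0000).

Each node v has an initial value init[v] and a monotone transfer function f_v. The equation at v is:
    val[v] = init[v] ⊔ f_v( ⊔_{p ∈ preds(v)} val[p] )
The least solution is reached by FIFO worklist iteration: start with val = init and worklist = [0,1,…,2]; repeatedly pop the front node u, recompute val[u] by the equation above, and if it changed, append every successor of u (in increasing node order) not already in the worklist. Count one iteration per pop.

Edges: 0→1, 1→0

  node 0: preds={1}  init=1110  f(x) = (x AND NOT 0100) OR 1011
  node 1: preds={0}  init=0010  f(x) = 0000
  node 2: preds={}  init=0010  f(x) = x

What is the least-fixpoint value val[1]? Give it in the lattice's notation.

Worklist (3 pops):
  #1 pop 0: in=0010 → 1111 (was 1110); enqueue []
  #2 pop 1: in=1111 → 0010 (no change)
  #3 pop 2: in=0000 → 0010 (no change)

Fixpoint:
  val[0] = 1111
  val[1] = 0010
  val[2] = 0010

0010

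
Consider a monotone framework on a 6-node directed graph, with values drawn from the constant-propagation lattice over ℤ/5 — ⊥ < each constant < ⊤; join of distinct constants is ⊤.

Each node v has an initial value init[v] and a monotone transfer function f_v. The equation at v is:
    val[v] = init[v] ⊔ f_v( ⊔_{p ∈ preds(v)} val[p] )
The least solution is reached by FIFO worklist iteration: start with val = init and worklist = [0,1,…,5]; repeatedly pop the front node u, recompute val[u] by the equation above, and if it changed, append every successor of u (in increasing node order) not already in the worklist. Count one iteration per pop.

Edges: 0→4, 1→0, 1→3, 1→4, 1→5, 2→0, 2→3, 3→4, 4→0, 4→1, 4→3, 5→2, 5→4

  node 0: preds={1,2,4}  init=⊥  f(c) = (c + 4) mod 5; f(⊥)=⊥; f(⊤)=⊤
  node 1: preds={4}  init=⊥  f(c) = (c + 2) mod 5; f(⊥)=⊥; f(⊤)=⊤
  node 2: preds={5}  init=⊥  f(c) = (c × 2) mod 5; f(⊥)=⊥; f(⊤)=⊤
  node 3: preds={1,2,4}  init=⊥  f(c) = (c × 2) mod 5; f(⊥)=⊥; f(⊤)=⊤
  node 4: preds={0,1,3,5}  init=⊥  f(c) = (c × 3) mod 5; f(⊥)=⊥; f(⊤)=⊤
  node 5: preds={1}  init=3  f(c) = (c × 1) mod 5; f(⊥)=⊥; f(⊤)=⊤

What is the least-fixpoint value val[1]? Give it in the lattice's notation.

⊤

Iteration log — 16 steps:
  step 1. node 0  ⊔preds=⊥  new=⊥  stable
  step 2. node 1  ⊔preds=⊥  new=⊥  stable
  step 3. node 2  ⊔preds=3  new=1  old=⊥  +wl: 0
  step 4. node 3  ⊔preds=1  new=2  old=⊥  +wl: 
  step 5. node 4  ⊔preds=⊤  new=⊤  old=⊥  +wl: 1,3
  step 6. node 5  ⊔preds=⊥  new=3  stable
  step 7. node 0  ⊔preds=⊤  new=⊤  old=⊥  +wl: 4
  step 8. node 1  ⊔preds=⊤  new=⊤  old=⊥  +wl: 0,5
  step 9. node 3  ⊔preds=⊤  new=⊤  old=2  +wl: 
  step 10. node 4  ⊔preds=⊤  new=⊤  stable
  step 11. node 0  ⊔preds=⊤  new=⊤  stable
  step 12. node 5  ⊔preds=⊤  new=⊤  old=3  +wl: 2,4
  step 13. node 2  ⊔preds=⊤  new=⊤  old=1  +wl: 0,3
  step 14. node 4  ⊔preds=⊤  new=⊤  stable
  step 15. node 0  ⊔preds=⊤  new=⊤  stable
  step 16. node 3  ⊔preds=⊤  new=⊤  stable

Least fixpoint reached:
  node 0: ⊤
  node 1: ⊤
  node 2: ⊤
  node 3: ⊤
  node 4: ⊤
  node 5: ⊤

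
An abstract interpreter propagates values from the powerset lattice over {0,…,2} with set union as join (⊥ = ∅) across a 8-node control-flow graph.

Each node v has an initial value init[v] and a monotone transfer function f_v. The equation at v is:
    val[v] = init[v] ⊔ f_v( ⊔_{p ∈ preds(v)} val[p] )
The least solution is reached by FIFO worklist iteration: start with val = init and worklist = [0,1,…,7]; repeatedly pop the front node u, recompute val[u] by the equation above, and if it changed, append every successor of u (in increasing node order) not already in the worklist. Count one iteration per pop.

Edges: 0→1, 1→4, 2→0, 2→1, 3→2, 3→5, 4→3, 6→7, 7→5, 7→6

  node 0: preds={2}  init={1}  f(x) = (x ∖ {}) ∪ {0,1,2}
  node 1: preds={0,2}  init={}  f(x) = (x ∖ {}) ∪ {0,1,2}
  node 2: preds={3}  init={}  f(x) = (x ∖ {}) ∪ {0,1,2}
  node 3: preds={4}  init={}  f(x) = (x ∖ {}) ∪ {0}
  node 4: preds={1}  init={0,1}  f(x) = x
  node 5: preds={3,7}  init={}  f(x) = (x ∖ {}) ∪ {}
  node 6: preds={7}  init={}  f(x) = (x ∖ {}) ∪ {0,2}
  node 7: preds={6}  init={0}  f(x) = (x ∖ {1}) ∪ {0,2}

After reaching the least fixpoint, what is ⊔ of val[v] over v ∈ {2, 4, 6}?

{0,1,2}

Trace (15 dequeues):
  [1] u=0 | in {} | out {0,1,2} | prev {1} | push {}
  [2] u=1 | in {0,1,2} | out {0,1,2} | prev {} | push {}
  [3] u=2 | in {} | out {0,1,2} | prev {} | push {0,1}
  [4] u=3 | in {0,1} | out {0,1} | prev {} | push {2}
  [5] u=4 | in {0,1,2} | out {0,1,2} | prev {0,1} | push {3}
  [6] u=5 | in {0,1} | out {0,1} | prev {} | push {}
  [7] u=6 | in {0} | out {0,2} | prev {} | push {}
  [8] u=7 | in {0,2} | out {0,2} | prev {0} | push {5,6}
  [9] u=0 | in {0,1,2} | out {0,1,2} | ==
  [10] u=1 | in {0,1,2} | out {0,1,2} | ==
  [11] u=2 | in {0,1} | out {0,1,2} | ==
  [12] u=3 | in {0,1,2} | out {0,1,2} | prev {0,1} | push {2}
  [13] u=5 | in {0,1,2} | out {0,1,2} | prev {0,1} | push {}
  [14] u=6 | in {0,2} | out {0,2} | ==
  [15] u=2 | in {0,1,2} | out {0,1,2} | ==

Converged values:
  [0] {0,1,2}
  [1] {0,1,2}
  [2] {0,1,2}
  [3] {0,1,2}
  [4] {0,1,2}
  [5] {0,1,2}
  [6] {0,2}
  [7] {0,2}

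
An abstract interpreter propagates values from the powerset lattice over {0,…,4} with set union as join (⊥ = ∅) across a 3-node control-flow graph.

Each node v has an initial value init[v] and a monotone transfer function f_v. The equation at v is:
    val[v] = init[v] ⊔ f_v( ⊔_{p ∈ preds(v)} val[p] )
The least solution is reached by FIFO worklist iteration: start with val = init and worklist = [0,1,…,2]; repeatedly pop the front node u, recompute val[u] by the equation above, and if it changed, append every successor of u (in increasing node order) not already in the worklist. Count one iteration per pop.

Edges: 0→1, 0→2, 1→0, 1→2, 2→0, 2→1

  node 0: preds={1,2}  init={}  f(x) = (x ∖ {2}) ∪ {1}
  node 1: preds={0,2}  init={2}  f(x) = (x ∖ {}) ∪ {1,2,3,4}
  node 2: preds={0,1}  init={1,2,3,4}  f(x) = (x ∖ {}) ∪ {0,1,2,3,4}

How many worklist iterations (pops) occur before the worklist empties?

7

Trace (7 dequeues):
  [1] u=0 | in {1,2,3,4} | out {1,3,4} | prev {} | push {}
  [2] u=1 | in {1,2,3,4} | out {1,2,3,4} | prev {2} | push {0}
  [3] u=2 | in {1,2,3,4} | out {0,1,2,3,4} | prev {1,2,3,4} | push {1}
  [4] u=0 | in {0,1,2,3,4} | out {0,1,3,4} | prev {1,3,4} | push {2}
  [5] u=1 | in {0,1,2,3,4} | out {0,1,2,3,4} | prev {1,2,3,4} | push {0}
  [6] u=2 | in {0,1,2,3,4} | out {0,1,2,3,4} | ==
  [7] u=0 | in {0,1,2,3,4} | out {0,1,3,4} | ==

Converged values:
  [0] {0,1,3,4}
  [1] {0,1,2,3,4}
  [2] {0,1,2,3,4}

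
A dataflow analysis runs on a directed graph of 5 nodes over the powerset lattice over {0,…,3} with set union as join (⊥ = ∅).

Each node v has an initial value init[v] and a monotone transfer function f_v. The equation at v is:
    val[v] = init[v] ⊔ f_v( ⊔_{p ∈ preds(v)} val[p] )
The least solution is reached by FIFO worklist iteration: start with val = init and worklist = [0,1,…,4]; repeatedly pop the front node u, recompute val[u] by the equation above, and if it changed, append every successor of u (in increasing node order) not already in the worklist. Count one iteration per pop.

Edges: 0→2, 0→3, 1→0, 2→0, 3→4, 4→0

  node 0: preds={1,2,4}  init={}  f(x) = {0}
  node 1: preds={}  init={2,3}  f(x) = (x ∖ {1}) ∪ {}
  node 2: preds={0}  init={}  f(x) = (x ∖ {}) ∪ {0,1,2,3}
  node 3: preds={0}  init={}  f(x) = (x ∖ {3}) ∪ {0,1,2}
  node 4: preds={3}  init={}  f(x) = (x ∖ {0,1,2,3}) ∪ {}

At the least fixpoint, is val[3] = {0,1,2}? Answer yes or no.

yes

Worklist (6 pops):
  #1 pop 0: in={2,3} → {0} (was {}); enqueue []
  #2 pop 1: in={} → {2,3} (no change)
  #3 pop 2: in={0} → {0,1,2,3} (was {}); enqueue [0]
  #4 pop 3: in={0} → {0,1,2} (was {}); enqueue []
  #5 pop 4: in={0,1,2} → {} (no change)
  #6 pop 0: in={0,1,2,3} → {0} (no change)

Fixpoint:
  val[0] = {0}
  val[1] = {2,3}
  val[2] = {0,1,2,3}
  val[3] = {0,1,2}
  val[4] = {}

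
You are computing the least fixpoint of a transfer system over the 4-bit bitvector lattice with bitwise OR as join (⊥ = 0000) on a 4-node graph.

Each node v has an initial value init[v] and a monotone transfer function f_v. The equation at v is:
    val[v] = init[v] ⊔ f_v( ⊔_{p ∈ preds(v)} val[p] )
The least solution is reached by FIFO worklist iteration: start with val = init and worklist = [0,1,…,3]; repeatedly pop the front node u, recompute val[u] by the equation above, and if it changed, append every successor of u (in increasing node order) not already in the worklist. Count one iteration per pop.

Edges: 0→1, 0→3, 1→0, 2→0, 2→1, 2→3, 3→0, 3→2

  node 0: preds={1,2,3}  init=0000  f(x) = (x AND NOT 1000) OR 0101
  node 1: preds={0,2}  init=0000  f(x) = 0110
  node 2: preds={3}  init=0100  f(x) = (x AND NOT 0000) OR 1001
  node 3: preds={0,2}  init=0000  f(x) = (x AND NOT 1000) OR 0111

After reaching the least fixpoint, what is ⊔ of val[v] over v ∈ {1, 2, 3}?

Iteration log — 10 steps:
  step 1. node 0  ⊔preds=0100  new=0101  old=0000  +wl: 
  step 2. node 1  ⊔preds=0101  new=0110  old=0000  +wl: 0
  step 3. node 2  ⊔preds=0000  new=1101  old=0100  +wl: 1
  step 4. node 3  ⊔preds=1101  new=0111  old=0000  +wl: 2
  step 5. node 0  ⊔preds=1111  new=0111  old=0101  +wl: 3
  step 6. node 1  ⊔preds=1111  new=0110  stable
  step 7. node 2  ⊔preds=0111  new=1111  old=1101  +wl: 0,1
  step 8. node 3  ⊔preds=1111  new=0111  stable
  step 9. node 0  ⊔preds=1111  new=0111  stable
  step 10. node 1  ⊔preds=1111  new=0110  stable

Least fixpoint reached:
  node 0: 0111
  node 1: 0110
  node 2: 1111
  node 3: 0111

1111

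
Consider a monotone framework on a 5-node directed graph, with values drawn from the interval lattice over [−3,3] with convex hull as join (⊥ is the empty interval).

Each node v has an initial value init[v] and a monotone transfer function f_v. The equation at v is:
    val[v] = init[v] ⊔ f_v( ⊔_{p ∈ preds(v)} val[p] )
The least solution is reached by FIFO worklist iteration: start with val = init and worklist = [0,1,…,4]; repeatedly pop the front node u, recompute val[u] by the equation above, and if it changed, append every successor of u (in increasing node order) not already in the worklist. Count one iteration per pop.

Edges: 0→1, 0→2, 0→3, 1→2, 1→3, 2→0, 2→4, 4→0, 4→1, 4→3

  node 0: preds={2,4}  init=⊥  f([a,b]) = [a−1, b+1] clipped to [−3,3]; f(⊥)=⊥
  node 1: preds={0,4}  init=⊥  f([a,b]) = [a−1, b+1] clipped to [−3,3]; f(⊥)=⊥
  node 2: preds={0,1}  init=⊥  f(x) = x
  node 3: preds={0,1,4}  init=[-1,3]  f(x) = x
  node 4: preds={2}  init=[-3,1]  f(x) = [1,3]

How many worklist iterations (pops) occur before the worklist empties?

Worklist (9 pops):
  #1 pop 0: in=[-3,1] → [-3,2] (was ⊥); enqueue []
  #2 pop 1: in=[-3,2] → [-3,3] (was ⊥); enqueue []
  #3 pop 2: in=[-3,3] → [-3,3] (was ⊥); enqueue [0]
  #4 pop 3: in=[-3,3] → [-3,3] (was [-1,3]); enqueue []
  #5 pop 4: in=[-3,3] → [-3,3] (was [-3,1]); enqueue [1,3]
  #6 pop 0: in=[-3,3] → [-3,3] (was [-3,2]); enqueue [2]
  #7 pop 1: in=[-3,3] → [-3,3] (no change)
  #8 pop 3: in=[-3,3] → [-3,3] (no change)
  #9 pop 2: in=[-3,3] → [-3,3] (no change)

Fixpoint:
  val[0] = [-3,3]
  val[1] = [-3,3]
  val[2] = [-3,3]
  val[3] = [-3,3]
  val[4] = [-3,3]

9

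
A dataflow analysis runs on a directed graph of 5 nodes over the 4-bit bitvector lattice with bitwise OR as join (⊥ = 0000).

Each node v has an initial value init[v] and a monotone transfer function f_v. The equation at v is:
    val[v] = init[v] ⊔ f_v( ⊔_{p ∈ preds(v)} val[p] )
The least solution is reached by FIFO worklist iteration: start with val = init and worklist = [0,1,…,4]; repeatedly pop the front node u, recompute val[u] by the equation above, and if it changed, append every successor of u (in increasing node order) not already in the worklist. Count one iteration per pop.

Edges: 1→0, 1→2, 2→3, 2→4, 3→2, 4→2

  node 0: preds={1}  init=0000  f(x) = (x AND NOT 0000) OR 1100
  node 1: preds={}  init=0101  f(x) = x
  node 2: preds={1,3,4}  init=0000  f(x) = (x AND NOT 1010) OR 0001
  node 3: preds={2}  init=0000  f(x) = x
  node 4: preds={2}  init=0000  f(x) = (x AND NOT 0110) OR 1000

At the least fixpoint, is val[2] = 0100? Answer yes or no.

Trace (6 dequeues):
  [1] u=0 | in 0101 | out 1101 | prev 0000 | push {}
  [2] u=1 | in 0000 | out 0101 | ==
  [3] u=2 | in 0101 | out 0101 | prev 0000 | push {}
  [4] u=3 | in 0101 | out 0101 | prev 0000 | push {2}
  [5] u=4 | in 0101 | out 1001 | prev 0000 | push {}
  [6] u=2 | in 1101 | out 0101 | ==

Converged values:
  [0] 1101
  [1] 0101
  [2] 0101
  [3] 0101
  [4] 1001

no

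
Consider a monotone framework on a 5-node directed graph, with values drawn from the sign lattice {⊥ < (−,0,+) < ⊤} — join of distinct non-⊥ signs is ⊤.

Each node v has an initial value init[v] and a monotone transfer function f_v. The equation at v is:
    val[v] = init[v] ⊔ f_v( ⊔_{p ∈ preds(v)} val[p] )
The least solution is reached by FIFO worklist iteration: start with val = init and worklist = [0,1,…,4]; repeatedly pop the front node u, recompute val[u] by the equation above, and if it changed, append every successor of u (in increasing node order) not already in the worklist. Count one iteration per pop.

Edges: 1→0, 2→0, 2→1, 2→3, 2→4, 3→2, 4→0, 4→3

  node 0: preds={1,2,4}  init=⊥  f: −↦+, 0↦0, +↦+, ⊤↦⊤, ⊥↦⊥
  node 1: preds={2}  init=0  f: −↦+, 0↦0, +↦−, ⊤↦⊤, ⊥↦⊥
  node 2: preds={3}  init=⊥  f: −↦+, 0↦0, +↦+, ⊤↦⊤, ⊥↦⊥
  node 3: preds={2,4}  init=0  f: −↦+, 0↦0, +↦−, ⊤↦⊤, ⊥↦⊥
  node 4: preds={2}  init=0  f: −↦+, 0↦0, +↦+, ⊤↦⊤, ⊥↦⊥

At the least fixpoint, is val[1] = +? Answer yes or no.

Trace (7 dequeues):
  [1] u=0 | in 0 | out 0 | prev ⊥ | push {}
  [2] u=1 | in ⊥ | out 0 | ==
  [3] u=2 | in 0 | out 0 | prev ⊥ | push {0,1}
  [4] u=3 | in 0 | out 0 | ==
  [5] u=4 | in 0 | out 0 | ==
  [6] u=0 | in 0 | out 0 | ==
  [7] u=1 | in 0 | out 0 | ==

Converged values:
  [0] 0
  [1] 0
  [2] 0
  [3] 0
  [4] 0

no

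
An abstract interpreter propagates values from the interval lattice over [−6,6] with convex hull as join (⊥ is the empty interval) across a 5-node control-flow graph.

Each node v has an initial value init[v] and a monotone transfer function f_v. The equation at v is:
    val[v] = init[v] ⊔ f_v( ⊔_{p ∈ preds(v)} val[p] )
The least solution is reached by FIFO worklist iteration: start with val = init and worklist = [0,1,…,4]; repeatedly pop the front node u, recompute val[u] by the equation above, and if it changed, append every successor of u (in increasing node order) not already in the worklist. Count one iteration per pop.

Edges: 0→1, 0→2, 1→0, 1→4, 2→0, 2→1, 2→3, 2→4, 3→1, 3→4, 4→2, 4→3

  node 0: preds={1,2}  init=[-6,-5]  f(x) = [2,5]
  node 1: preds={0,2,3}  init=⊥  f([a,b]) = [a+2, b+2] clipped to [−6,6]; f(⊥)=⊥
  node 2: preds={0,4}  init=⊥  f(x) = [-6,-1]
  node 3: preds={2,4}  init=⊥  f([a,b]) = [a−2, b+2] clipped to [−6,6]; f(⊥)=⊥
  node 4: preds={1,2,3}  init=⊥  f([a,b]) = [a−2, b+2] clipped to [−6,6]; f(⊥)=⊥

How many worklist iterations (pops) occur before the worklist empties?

11

Trace (11 dequeues):
  [1] u=0 | in ⊥ | out [-6,5] | prev [-6,-5] | push {}
  [2] u=1 | in [-6,5] | out [-4,6] | prev ⊥ | push {0}
  [3] u=2 | in [-6,5] | out [-6,-1] | prev ⊥ | push {1}
  [4] u=3 | in [-6,-1] | out [-6,1] | prev ⊥ | push {}
  [5] u=4 | in [-6,6] | out [-6,6] | prev ⊥ | push {2,3}
  [6] u=0 | in [-6,6] | out [-6,5] | ==
  [7] u=1 | in [-6,5] | out [-4,6] | ==
  [8] u=2 | in [-6,6] | out [-6,-1] | ==
  [9] u=3 | in [-6,6] | out [-6,6] | prev [-6,1] | push {1,4}
  [10] u=1 | in [-6,6] | out [-4,6] | ==
  [11] u=4 | in [-6,6] | out [-6,6] | ==

Converged values:
  [0] [-6,5]
  [1] [-4,6]
  [2] [-6,-1]
  [3] [-6,6]
  [4] [-6,6]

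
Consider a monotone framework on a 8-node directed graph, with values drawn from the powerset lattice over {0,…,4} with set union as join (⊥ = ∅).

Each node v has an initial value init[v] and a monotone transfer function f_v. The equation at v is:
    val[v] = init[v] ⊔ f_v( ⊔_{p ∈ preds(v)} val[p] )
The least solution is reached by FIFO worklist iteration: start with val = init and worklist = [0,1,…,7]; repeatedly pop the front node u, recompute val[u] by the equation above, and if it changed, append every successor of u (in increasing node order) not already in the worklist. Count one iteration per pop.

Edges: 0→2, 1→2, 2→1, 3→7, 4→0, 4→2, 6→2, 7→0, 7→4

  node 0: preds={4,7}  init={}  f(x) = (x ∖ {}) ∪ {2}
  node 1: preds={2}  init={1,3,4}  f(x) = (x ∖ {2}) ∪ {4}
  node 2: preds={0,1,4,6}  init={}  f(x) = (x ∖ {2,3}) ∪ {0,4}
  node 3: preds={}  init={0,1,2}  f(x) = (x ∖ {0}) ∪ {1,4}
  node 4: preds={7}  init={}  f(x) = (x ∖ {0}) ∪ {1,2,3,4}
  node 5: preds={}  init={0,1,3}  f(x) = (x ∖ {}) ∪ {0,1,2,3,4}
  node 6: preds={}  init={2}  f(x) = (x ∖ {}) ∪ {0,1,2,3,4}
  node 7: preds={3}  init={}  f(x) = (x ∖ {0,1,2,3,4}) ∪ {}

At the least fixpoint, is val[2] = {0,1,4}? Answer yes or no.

Trace (11 dequeues):
  [1] u=0 | in {} | out {2} | prev {} | push {}
  [2] u=1 | in {} | out {1,3,4} | ==
  [3] u=2 | in {1,2,3,4} | out {0,1,4} | prev {} | push {1}
  [4] u=3 | in {} | out {0,1,2,4} | prev {0,1,2} | push {}
  [5] u=4 | in {} | out {1,2,3,4} | prev {} | push {0,2}
  [6] u=5 | in {} | out {0,1,2,3,4} | prev {0,1,3} | push {}
  [7] u=6 | in {} | out {0,1,2,3,4} | prev {2} | push {}
  [8] u=7 | in {0,1,2,4} | out {} | ==
  [9] u=1 | in {0,1,4} | out {0,1,3,4} | prev {1,3,4} | push {}
  [10] u=0 | in {1,2,3,4} | out {1,2,3,4} | prev {2} | push {}
  [11] u=2 | in {0,1,2,3,4} | out {0,1,4} | ==

Converged values:
  [0] {1,2,3,4}
  [1] {0,1,3,4}
  [2] {0,1,4}
  [3] {0,1,2,4}
  [4] {1,2,3,4}
  [5] {0,1,2,3,4}
  [6] {0,1,2,3,4}
  [7] {}

yes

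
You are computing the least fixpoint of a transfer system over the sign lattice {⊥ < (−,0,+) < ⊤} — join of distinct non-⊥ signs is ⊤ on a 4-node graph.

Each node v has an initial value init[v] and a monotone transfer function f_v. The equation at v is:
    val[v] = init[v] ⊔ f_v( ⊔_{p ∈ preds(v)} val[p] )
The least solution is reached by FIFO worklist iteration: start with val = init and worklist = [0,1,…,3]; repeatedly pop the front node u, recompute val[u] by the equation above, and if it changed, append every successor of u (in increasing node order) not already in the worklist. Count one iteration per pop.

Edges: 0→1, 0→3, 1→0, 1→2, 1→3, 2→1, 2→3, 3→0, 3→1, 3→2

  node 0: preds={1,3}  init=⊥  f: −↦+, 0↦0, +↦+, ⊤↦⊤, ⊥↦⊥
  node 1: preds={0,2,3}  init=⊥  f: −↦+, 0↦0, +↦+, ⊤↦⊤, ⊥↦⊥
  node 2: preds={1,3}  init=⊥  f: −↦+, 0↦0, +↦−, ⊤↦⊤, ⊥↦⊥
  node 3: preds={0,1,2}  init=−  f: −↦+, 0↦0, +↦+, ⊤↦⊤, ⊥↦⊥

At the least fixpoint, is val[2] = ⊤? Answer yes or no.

Iteration log — 8 steps:
  step 1. node 0  ⊔preds=−  new=+  old=⊥  +wl: 
  step 2. node 1  ⊔preds=⊤  new=⊤  old=⊥  +wl: 0
  step 3. node 2  ⊔preds=⊤  new=⊤  old=⊥  +wl: 1
  step 4. node 3  ⊔preds=⊤  new=⊤  old=−  +wl: 2
  step 5. node 0  ⊔preds=⊤  new=⊤  old=+  +wl: 3
  step 6. node 1  ⊔preds=⊤  new=⊤  stable
  step 7. node 2  ⊔preds=⊤  new=⊤  stable
  step 8. node 3  ⊔preds=⊤  new=⊤  stable

Least fixpoint reached:
  node 0: ⊤
  node 1: ⊤
  node 2: ⊤
  node 3: ⊤

yes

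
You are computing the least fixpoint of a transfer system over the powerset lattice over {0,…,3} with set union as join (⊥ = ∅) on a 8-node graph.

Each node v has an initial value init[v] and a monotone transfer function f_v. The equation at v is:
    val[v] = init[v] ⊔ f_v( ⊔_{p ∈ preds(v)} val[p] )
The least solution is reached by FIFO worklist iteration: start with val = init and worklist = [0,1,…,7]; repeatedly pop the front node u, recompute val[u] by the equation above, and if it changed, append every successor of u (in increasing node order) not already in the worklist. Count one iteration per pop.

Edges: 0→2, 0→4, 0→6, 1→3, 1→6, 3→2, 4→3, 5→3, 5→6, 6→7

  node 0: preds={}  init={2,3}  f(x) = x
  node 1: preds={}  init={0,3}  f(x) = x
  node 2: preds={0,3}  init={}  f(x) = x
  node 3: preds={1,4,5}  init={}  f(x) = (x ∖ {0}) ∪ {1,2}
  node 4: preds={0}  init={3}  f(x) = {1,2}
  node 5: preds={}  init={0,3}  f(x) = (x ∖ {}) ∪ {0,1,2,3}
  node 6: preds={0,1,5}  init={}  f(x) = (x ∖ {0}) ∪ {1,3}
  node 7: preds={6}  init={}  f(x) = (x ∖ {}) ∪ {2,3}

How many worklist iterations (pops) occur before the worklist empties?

Worklist (10 pops):
  #1 pop 0: in={} → {2,3} (no change)
  #2 pop 1: in={} → {0,3} (no change)
  #3 pop 2: in={2,3} → {2,3} (was {}); enqueue []
  #4 pop 3: in={0,3} → {1,2,3} (was {}); enqueue [2]
  #5 pop 4: in={2,3} → {1,2,3} (was {3}); enqueue [3]
  #6 pop 5: in={} → {0,1,2,3} (was {0,3}); enqueue []
  #7 pop 6: in={0,1,2,3} → {1,2,3} (was {}); enqueue []
  #8 pop 7: in={1,2,3} → {1,2,3} (was {}); enqueue []
  #9 pop 2: in={1,2,3} → {1,2,3} (was {2,3}); enqueue []
  #10 pop 3: in={0,1,2,3} → {1,2,3} (no change)

Fixpoint:
  val[0] = {2,3}
  val[1] = {0,3}
  val[2] = {1,2,3}
  val[3] = {1,2,3}
  val[4] = {1,2,3}
  val[5] = {0,1,2,3}
  val[6] = {1,2,3}
  val[7] = {1,2,3}

10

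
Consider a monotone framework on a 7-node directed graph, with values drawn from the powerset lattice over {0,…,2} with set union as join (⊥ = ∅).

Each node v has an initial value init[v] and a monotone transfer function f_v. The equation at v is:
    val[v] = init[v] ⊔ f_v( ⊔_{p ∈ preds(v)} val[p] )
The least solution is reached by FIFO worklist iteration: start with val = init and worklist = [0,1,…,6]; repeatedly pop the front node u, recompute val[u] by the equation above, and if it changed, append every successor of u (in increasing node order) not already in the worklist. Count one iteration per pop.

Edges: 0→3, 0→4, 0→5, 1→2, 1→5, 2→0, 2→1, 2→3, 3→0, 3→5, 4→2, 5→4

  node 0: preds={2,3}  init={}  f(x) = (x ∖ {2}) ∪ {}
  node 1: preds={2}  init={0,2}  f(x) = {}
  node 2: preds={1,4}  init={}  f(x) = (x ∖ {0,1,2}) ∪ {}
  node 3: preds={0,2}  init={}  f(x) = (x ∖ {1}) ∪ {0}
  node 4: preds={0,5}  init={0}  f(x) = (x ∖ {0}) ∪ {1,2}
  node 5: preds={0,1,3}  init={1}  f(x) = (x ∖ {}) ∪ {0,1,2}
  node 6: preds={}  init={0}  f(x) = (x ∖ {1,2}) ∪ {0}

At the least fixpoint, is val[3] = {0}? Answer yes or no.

Iteration log — 12 steps:
  step 1. node 0  ⊔preds={}  new={}  stable
  step 2. node 1  ⊔preds={}  new={0,2}  stable
  step 3. node 2  ⊔preds={0,2}  new={}  stable
  step 4. node 3  ⊔preds={}  new={0}  old={}  +wl: 0
  step 5. node 4  ⊔preds={1}  new={0,1,2}  old={0}  +wl: 2
  step 6. node 5  ⊔preds={0,2}  new={0,1,2}  old={1}  +wl: 4
  step 7. node 6  ⊔preds={}  new={0}  stable
  step 8. node 0  ⊔preds={0}  new={0}  old={}  +wl: 3,5
  step 9. node 2  ⊔preds={0,1,2}  new={}  stable
  step 10. node 4  ⊔preds={0,1,2}  new={0,1,2}  stable
  step 11. node 3  ⊔preds={0}  new={0}  stable
  step 12. node 5  ⊔preds={0,2}  new={0,1,2}  stable

Least fixpoint reached:
  node 0: {0}
  node 1: {0,2}
  node 2: {}
  node 3: {0}
  node 4: {0,1,2}
  node 5: {0,1,2}
  node 6: {0}

yes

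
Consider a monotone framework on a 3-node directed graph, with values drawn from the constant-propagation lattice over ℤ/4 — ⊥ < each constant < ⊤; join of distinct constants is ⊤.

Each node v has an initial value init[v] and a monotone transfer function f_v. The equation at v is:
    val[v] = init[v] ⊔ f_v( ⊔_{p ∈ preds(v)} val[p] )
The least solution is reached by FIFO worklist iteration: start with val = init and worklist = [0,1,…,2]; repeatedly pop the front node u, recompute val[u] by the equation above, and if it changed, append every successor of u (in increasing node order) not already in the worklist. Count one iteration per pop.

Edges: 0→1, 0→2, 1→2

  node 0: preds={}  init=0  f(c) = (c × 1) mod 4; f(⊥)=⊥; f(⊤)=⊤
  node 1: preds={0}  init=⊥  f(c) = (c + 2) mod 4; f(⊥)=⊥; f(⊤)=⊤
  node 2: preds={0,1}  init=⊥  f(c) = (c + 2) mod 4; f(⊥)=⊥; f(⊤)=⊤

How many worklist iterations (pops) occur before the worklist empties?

Trace (3 dequeues):
  [1] u=0 | in ⊥ | out 0 | ==
  [2] u=1 | in 0 | out 2 | prev ⊥ | push {}
  [3] u=2 | in ⊤ | out ⊤ | prev ⊥ | push {}

Converged values:
  [0] 0
  [1] 2
  [2] ⊤

3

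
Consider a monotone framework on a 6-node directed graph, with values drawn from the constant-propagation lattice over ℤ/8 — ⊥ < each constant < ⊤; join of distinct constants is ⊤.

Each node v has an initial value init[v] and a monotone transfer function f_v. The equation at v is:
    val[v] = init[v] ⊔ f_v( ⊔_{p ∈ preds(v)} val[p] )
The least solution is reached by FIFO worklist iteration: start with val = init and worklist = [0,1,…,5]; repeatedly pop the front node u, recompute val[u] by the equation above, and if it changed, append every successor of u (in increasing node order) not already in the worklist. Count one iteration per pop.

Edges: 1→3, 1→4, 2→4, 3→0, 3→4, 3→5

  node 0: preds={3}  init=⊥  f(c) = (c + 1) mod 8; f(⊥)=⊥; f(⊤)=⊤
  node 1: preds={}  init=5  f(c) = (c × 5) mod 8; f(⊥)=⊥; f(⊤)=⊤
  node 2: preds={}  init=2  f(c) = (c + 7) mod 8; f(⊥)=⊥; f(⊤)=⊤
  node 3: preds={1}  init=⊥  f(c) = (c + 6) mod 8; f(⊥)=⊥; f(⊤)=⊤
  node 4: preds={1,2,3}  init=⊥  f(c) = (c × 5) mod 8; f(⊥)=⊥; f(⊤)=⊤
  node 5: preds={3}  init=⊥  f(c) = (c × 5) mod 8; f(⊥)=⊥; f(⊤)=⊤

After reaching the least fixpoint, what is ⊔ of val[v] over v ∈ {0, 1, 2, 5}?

Worklist (7 pops):
  #1 pop 0: in=⊥ → ⊥ (no change)
  #2 pop 1: in=⊥ → 5 (no change)
  #3 pop 2: in=⊥ → 2 (no change)
  #4 pop 3: in=5 → 3 (was ⊥); enqueue [0]
  #5 pop 4: in=⊤ → ⊤ (was ⊥); enqueue []
  #6 pop 5: in=3 → 7 (was ⊥); enqueue []
  #7 pop 0: in=3 → 4 (was ⊥); enqueue []

Fixpoint:
  val[0] = 4
  val[1] = 5
  val[2] = 2
  val[3] = 3
  val[4] = ⊤
  val[5] = 7

⊤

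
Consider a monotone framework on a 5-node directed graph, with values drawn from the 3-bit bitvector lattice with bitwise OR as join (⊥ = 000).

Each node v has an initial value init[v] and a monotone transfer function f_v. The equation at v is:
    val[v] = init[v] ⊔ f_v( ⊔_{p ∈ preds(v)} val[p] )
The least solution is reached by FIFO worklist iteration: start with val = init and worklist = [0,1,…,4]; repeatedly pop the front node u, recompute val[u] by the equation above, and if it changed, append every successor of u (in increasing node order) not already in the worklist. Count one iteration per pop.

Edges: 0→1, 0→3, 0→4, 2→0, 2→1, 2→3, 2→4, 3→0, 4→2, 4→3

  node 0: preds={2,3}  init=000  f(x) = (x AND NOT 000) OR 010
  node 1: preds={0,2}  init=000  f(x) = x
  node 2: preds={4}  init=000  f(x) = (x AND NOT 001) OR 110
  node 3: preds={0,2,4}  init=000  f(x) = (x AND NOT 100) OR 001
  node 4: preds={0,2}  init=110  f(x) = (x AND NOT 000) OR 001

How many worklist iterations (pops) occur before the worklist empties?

Trace (10 dequeues):
  [1] u=0 | in 000 | out 010 | prev 000 | push {}
  [2] u=1 | in 010 | out 010 | prev 000 | push {}
  [3] u=2 | in 110 | out 110 | prev 000 | push {0,1}
  [4] u=3 | in 110 | out 011 | prev 000 | push {}
  [5] u=4 | in 110 | out 111 | prev 110 | push {2,3}
  [6] u=0 | in 111 | out 111 | prev 010 | push {4}
  [7] u=1 | in 111 | out 111 | prev 010 | push {}
  [8] u=2 | in 111 | out 110 | ==
  [9] u=3 | in 111 | out 011 | ==
  [10] u=4 | in 111 | out 111 | ==

Converged values:
  [0] 111
  [1] 111
  [2] 110
  [3] 011
  [4] 111

10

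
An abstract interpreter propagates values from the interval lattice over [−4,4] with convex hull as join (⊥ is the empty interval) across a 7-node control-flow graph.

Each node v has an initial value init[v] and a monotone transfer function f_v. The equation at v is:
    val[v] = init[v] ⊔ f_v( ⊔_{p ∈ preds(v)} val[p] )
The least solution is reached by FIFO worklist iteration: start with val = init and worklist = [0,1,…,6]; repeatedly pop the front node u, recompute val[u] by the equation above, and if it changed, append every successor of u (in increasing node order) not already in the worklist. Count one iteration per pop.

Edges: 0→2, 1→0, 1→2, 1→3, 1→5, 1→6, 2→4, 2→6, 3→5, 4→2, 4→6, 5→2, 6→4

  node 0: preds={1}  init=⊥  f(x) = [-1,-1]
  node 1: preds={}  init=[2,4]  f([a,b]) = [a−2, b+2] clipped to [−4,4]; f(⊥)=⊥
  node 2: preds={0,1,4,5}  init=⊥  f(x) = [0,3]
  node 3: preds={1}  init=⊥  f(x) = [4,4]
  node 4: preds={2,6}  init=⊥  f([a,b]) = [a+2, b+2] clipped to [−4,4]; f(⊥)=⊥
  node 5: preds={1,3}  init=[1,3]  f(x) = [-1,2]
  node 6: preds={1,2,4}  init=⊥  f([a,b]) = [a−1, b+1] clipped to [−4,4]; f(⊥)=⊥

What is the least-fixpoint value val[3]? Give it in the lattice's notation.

Worklist (11 pops):
  #1 pop 0: in=[2,4] → [-1,-1] (was ⊥); enqueue []
  #2 pop 1: in=⊥ → [2,4] (no change)
  #3 pop 2: in=[-1,4] → [0,3] (was ⊥); enqueue []
  #4 pop 3: in=[2,4] → [4,4] (was ⊥); enqueue []
  #5 pop 4: in=[0,3] → [2,4] (was ⊥); enqueue [2]
  #6 pop 5: in=[2,4] → [-1,3] (was [1,3]); enqueue []
  #7 pop 6: in=[0,4] → [-1,4] (was ⊥); enqueue [4]
  #8 pop 2: in=[-1,4] → [0,3] (no change)
  #9 pop 4: in=[-1,4] → [1,4] (was [2,4]); enqueue [2,6]
  #10 pop 2: in=[-1,4] → [0,3] (no change)
  #11 pop 6: in=[0,4] → [-1,4] (no change)

Fixpoint:
  val[0] = [-1,-1]
  val[1] = [2,4]
  val[2] = [0,3]
  val[3] = [4,4]
  val[4] = [1,4]
  val[5] = [-1,3]
  val[6] = [-1,4]

[4,4]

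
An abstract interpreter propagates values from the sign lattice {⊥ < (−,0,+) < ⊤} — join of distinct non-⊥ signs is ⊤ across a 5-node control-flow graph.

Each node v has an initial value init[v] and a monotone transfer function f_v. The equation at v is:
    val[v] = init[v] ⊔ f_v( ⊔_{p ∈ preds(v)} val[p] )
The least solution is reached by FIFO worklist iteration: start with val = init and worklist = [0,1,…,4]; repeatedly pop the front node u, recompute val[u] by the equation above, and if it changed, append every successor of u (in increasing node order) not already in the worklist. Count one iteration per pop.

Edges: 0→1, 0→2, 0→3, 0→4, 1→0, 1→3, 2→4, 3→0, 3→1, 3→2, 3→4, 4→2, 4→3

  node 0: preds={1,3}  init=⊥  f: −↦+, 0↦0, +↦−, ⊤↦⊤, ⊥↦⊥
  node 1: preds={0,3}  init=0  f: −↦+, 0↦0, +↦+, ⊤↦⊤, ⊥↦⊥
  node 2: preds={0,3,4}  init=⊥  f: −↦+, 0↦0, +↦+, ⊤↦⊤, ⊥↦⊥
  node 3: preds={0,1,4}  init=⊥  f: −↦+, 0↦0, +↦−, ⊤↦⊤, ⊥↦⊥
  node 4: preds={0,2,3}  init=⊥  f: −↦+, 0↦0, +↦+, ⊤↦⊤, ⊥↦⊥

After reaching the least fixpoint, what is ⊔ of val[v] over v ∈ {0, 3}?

Trace (9 dequeues):
  [1] u=0 | in 0 | out 0 | prev ⊥ | push {}
  [2] u=1 | in 0 | out 0 | ==
  [3] u=2 | in 0 | out 0 | prev ⊥ | push {}
  [4] u=3 | in 0 | out 0 | prev ⊥ | push {0,1,2}
  [5] u=4 | in 0 | out 0 | prev ⊥ | push {3}
  [6] u=0 | in 0 | out 0 | ==
  [7] u=1 | in 0 | out 0 | ==
  [8] u=2 | in 0 | out 0 | ==
  [9] u=3 | in 0 | out 0 | ==

Converged values:
  [0] 0
  [1] 0
  [2] 0
  [3] 0
  [4] 0

0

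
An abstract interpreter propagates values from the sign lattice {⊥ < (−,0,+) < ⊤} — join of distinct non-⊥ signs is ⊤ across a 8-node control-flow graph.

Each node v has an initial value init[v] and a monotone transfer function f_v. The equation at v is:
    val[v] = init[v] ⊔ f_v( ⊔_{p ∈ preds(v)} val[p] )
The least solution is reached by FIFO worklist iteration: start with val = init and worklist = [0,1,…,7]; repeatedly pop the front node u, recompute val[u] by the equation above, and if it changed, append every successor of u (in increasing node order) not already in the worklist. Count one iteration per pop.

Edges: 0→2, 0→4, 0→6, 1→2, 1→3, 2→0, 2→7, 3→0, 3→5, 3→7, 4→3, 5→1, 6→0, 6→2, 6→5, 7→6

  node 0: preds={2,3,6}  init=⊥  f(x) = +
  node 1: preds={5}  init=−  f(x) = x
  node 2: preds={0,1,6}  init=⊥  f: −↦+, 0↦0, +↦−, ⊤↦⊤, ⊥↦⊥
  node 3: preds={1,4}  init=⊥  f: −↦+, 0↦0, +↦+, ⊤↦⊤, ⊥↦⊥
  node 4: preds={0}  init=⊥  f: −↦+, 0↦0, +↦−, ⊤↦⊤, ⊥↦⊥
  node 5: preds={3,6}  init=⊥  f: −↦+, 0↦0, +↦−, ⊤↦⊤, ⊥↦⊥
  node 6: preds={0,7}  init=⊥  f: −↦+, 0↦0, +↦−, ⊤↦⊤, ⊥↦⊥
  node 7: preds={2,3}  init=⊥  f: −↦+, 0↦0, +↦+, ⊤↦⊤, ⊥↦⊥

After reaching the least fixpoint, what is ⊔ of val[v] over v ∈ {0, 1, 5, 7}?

Worklist (22 pops):
  #1 pop 0: in=⊥ → + (was ⊥); enqueue []
  #2 pop 1: in=⊥ → − (no change)
  #3 pop 2: in=⊤ → ⊤ (was ⊥); enqueue [0]
  #4 pop 3: in=− → + (was ⊥); enqueue []
  #5 pop 4: in=+ → − (was ⊥); enqueue [3]
  #6 pop 5: in=+ → − (was ⊥); enqueue [1]
  #7 pop 6: in=+ → − (was ⊥); enqueue [2,5]
  #8 pop 7: in=⊤ → ⊤ (was ⊥); enqueue [6]
  #9 pop 0: in=⊤ → + (no change)
  #10 pop 3: in=− → + (no change)
  #11 pop 1: in=− → − (no change)
  #12 pop 2: in=⊤ → ⊤ (no change)
  #13 pop 5: in=⊤ → ⊤ (was −); enqueue [1]
  #14 pop 6: in=⊤ → ⊤ (was −); enqueue [0,2,5]
  #15 pop 1: in=⊤ → ⊤ (was −); enqueue [3]
  #16 pop 0: in=⊤ → + (no change)
  #17 pop 2: in=⊤ → ⊤ (no change)
  #18 pop 5: in=⊤ → ⊤ (no change)
  #19 pop 3: in=⊤ → ⊤ (was +); enqueue [0,5,7]
  #20 pop 0: in=⊤ → + (no change)
  #21 pop 5: in=⊤ → ⊤ (no change)
  #22 pop 7: in=⊤ → ⊤ (no change)

Fixpoint:
  val[0] = +
  val[1] = ⊤
  val[2] = ⊤
  val[3] = ⊤
  val[4] = −
  val[5] = ⊤
  val[6] = ⊤
  val[7] = ⊤

⊤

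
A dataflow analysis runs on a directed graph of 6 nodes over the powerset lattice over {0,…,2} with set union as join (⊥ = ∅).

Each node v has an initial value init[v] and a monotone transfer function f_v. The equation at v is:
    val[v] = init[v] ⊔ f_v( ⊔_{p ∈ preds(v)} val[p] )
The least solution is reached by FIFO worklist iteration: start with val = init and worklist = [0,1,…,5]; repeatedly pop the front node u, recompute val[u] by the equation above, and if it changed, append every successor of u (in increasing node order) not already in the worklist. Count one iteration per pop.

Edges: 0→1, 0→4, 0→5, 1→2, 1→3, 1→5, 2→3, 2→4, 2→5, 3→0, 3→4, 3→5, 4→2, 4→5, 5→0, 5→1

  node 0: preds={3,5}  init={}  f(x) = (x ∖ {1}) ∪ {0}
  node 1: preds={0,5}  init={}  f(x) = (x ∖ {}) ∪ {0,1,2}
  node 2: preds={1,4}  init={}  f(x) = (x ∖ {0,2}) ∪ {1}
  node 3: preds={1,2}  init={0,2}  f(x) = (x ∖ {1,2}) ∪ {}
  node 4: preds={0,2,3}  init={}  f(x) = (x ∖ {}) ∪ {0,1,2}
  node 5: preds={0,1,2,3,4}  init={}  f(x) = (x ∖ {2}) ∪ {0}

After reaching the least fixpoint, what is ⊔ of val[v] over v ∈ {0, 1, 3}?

{0,1,2}

Iteration log — 9 steps:
  step 1. node 0  ⊔preds={0,2}  new={0,2}  old={}  +wl: 
  step 2. node 1  ⊔preds={0,2}  new={0,1,2}  old={}  +wl: 
  step 3. node 2  ⊔preds={0,1,2}  new={1}  old={}  +wl: 
  step 4. node 3  ⊔preds={0,1,2}  new={0,2}  stable
  step 5. node 4  ⊔preds={0,1,2}  new={0,1,2}  old={}  +wl: 2
  step 6. node 5  ⊔preds={0,1,2}  new={0,1}  old={}  +wl: 0,1
  step 7. node 2  ⊔preds={0,1,2}  new={1}  stable
  step 8. node 0  ⊔preds={0,1,2}  new={0,2}  stable
  step 9. node 1  ⊔preds={0,1,2}  new={0,1,2}  stable

Least fixpoint reached:
  node 0: {0,2}
  node 1: {0,1,2}
  node 2: {1}
  node 3: {0,2}
  node 4: {0,1,2}
  node 5: {0,1}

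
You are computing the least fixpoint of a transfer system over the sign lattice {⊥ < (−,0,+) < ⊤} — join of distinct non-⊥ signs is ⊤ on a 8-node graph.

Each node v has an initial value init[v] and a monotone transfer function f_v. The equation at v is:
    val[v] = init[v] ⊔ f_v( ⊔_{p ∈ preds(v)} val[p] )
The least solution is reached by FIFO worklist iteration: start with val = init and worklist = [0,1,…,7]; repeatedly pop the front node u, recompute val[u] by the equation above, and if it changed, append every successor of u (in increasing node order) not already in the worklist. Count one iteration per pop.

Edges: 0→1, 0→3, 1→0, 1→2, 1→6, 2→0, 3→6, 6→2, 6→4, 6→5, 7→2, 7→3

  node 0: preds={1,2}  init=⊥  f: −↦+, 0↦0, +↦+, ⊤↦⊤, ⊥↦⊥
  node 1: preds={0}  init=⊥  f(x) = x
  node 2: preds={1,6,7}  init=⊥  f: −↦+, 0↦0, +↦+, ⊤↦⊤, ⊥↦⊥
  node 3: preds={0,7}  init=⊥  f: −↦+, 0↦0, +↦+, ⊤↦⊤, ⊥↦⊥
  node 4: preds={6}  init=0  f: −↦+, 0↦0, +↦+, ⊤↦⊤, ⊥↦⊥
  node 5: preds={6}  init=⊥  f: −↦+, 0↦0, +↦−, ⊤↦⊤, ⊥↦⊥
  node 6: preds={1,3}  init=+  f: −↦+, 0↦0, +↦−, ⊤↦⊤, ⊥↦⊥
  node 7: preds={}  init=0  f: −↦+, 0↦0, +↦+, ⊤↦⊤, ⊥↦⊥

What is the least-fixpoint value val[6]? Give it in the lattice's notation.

⊤

Iteration log — 17 steps:
  step 1. node 0  ⊔preds=⊥  new=⊥  stable
  step 2. node 1  ⊔preds=⊥  new=⊥  stable
  step 3. node 2  ⊔preds=⊤  new=⊤  old=⊥  +wl: 0
  step 4. node 3  ⊔preds=0  new=0  old=⊥  +wl: 
  step 5. node 4  ⊔preds=+  new=⊤  old=0  +wl: 
  step 6. node 5  ⊔preds=+  new=−  old=⊥  +wl: 
  step 7. node 6  ⊔preds=0  new=⊤  old=+  +wl: 2,4,5
  step 8. node 7  ⊔preds=⊥  new=0  stable
  step 9. node 0  ⊔preds=⊤  new=⊤  old=⊥  +wl: 1,3
  step 10. node 2  ⊔preds=⊤  new=⊤  stable
  step 11. node 4  ⊔preds=⊤  new=⊤  stable
  step 12. node 5  ⊔preds=⊤  new=⊤  old=−  +wl: 
  step 13. node 1  ⊔preds=⊤  new=⊤  old=⊥  +wl: 0,2,6
  step 14. node 3  ⊔preds=⊤  new=⊤  old=0  +wl: 
  step 15. node 0  ⊔preds=⊤  new=⊤  stable
  step 16. node 2  ⊔preds=⊤  new=⊤  stable
  step 17. node 6  ⊔preds=⊤  new=⊤  stable

Least fixpoint reached:
  node 0: ⊤
  node 1: ⊤
  node 2: ⊤
  node 3: ⊤
  node 4: ⊤
  node 5: ⊤
  node 6: ⊤
  node 7: 0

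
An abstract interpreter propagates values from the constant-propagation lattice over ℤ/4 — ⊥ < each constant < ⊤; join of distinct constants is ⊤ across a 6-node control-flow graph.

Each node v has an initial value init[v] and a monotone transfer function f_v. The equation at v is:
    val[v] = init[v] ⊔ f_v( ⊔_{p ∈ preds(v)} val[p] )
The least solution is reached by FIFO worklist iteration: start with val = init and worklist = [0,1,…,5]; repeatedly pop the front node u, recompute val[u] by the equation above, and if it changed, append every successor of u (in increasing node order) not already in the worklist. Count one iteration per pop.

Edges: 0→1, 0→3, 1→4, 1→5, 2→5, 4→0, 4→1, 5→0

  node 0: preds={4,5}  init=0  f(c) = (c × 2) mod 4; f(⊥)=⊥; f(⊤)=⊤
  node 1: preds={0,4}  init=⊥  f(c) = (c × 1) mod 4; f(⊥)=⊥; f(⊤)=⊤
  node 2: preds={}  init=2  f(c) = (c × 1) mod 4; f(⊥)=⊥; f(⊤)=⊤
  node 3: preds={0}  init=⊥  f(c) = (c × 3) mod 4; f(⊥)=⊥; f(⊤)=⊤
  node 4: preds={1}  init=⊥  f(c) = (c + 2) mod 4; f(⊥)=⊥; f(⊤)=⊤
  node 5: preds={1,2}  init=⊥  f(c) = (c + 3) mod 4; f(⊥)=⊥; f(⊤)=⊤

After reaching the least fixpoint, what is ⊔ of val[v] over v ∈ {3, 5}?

Trace (13 dequeues):
  [1] u=0 | in ⊥ | out 0 | ==
  [2] u=1 | in 0 | out 0 | prev ⊥ | push {}
  [3] u=2 | in ⊥ | out 2 | ==
  [4] u=3 | in 0 | out 0 | prev ⊥ | push {}
  [5] u=4 | in 0 | out 2 | prev ⊥ | push {0,1}
  [6] u=5 | in ⊤ | out ⊤ | prev ⊥ | push {}
  [7] u=0 | in ⊤ | out ⊤ | prev 0 | push {3}
  [8] u=1 | in ⊤ | out ⊤ | prev 0 | push {4,5}
  [9] u=3 | in ⊤ | out ⊤ | prev 0 | push {}
  [10] u=4 | in ⊤ | out ⊤ | prev 2 | push {0,1}
  [11] u=5 | in ⊤ | out ⊤ | ==
  [12] u=0 | in ⊤ | out ⊤ | ==
  [13] u=1 | in ⊤ | out ⊤ | ==

Converged values:
  [0] ⊤
  [1] ⊤
  [2] 2
  [3] ⊤
  [4] ⊤
  [5] ⊤

⊤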